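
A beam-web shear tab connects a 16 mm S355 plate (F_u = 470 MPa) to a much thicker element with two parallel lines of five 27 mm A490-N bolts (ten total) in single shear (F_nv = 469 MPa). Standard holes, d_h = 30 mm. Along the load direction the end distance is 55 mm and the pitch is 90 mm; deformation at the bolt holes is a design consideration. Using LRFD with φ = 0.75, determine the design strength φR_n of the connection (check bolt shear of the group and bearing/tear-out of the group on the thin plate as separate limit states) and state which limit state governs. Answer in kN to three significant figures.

2010 kN (bolt shear governs)

Bolt shear: A_b = π·27²/4 = 572.6 mm²; R_n = 469 × 572.6 × 10 × 1 / 1000 = 2685 kN → 0.75 × 2685 = 2010 kN.
Bearing (1.2 l_c t F_u ≤ 2.4 d t F_u): upper limit = 2.4·27·16·470 / 1000 = 487.3 kN.
  Edge l_c = 55 − 30/2 = 40 → r_n = 361 kN; interior l_c = 90 − 30 = 60 → r_n = 487.3 kN.
  R_n,bearing = 2·361 + 8·487.3 = 4620 kN → 0.75 × 4620 = 3470 kN.
Bolt shear governs: 2010 kN.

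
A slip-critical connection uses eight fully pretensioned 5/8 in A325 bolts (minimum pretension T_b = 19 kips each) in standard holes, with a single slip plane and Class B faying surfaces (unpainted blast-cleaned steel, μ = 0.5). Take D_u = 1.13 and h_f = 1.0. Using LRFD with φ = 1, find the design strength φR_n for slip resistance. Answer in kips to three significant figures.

R_n = μ · D_u · h_f · T_b · n_s · n_b = 0.5 × 1.13 × 1.0 × 19 × 1 × 8 = 85.88 kips.
Design strength φR_n = 1 × 85.88 = 85.9 kips.

85.9 kips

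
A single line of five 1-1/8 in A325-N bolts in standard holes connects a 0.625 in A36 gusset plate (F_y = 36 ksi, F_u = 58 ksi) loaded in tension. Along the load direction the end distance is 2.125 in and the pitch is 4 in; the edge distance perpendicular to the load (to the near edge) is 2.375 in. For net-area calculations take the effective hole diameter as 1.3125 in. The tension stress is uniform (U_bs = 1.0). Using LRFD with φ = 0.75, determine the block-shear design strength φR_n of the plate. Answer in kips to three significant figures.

Shear plane L_v = 2.125 + 4·4 = 18.12 in; A_gv = 18.12 × 0.625 = 11.33 in².
A_nv = (18.12 − 4.5·1.3125) × 0.625 = 7.637 in².
A_nt = (2.375 − 0.5·1.3125) × 0.625 = 1.074 in².
0.6 F_u A_nv = 265.8 kips; 0.6 F_y A_gv = 244.7 kips → shear yielding governs the shear term.
R_n = 244.7 + 1.0 × 58 × 1.074 = 307 kips.
Design strength φR_n = 0.75 × 307 = 230 kips.

230 kips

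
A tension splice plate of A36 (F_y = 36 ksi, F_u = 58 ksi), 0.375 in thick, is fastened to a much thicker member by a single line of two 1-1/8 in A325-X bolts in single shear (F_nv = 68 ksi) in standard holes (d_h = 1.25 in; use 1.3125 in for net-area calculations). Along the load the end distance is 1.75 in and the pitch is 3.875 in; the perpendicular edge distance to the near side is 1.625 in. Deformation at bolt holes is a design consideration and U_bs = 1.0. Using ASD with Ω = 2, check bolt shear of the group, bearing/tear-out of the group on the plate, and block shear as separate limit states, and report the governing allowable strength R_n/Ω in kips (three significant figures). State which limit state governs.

Bolt shear: A_b = π·1.125²/4 = 0.994 in²; R_n = 68 × 0.994 × 2 × 1 = 135.2 kips → 135.2 / 2 = 67.6 kips.
Bearing: edge l_c = 1.125, r_n = 29.36 kips; interior l_c = 2.625, r_n = 58.72 kips; R_n = 29.36 + 1·58.72 = 88.09 kips → 44 kips.
Block shear: A_gv = 2.109, A_nv = 1.371, A_nt = 0.3633 in²; R_n = min(0.6F_uA_nv, 0.6F_yA_gv) + U_bs·F_u·A_nt = 66.63 kips → 33.3 kips.
Block shear governs: 33.3 kips.

33.3 kips (block shear governs)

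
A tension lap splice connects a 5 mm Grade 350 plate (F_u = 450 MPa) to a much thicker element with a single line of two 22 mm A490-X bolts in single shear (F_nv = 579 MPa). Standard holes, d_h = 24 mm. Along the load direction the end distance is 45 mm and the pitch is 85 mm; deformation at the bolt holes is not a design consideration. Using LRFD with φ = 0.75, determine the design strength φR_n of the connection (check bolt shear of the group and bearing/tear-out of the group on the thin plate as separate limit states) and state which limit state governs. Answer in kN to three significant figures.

195 kN (bearing governs)

Bolt shear: A_b = π·22²/4 = 380.1 mm²; R_n = 579 × 380.1 × 2 × 1 / 1000 = 440.2 kN → 0.75 × 440.2 = 330 kN.
Bearing (1.5 l_c t F_u ≤ 3.0 d t F_u): upper limit = 3.0·22·5·450 / 1000 = 148.5 kN.
  Edge l_c = 45 − 24/2 = 33 → r_n = 111.4 kN; interior l_c = 85 − 24 = 61 → r_n = 148.5 kN.
  R_n,bearing = 1·111.4 + 1·148.5 = 259.9 kN → 0.75 × 259.9 = 195 kN.
Bearing governs: 195 kN.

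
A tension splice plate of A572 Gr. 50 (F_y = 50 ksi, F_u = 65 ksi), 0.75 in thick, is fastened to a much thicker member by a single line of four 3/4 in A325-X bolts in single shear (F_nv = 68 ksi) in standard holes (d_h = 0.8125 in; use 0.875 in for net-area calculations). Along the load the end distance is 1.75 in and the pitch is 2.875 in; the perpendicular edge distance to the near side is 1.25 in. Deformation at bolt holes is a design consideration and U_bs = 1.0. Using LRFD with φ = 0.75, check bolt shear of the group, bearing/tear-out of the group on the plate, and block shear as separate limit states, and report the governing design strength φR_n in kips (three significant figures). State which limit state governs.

Bolt shear: A_b = π·0.75²/4 = 0.4418 in²; R_n = 68 × 0.4418 × 4 × 1 = 120.2 kips → 0.75 × 120.2 = 90.1 kips.
Bearing: edge l_c = 1.344, r_n = 78.61 kips; interior l_c = 2.062, r_n = 87.75 kips; R_n = 78.61 + 3·87.75 = 341.9 kips → 256 kips.
Block shear: A_gv = 7.781, A_nv = 5.484, A_nt = 0.6094 in²; R_n = min(0.6F_uA_nv, 0.6F_yA_gv) + U_bs·F_u·A_nt = 253.5 kips → 190 kips.
Bolt shear governs: 90.1 kips.

90.1 kips (bolt shear governs)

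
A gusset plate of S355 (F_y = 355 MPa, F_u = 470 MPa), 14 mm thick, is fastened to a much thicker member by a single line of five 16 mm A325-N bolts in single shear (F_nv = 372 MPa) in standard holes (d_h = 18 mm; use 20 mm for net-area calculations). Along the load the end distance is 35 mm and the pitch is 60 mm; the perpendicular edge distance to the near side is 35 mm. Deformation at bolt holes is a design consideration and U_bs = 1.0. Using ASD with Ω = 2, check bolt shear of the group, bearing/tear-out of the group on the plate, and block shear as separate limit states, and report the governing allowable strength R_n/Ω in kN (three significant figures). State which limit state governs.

187 kN (bolt shear governs)

Bolt shear: A_b = π·16²/4 = 201.1 mm²; R_n = 372 × 201.1 × 5 × 1 / 1000 = 374 kN → 374 / 2 = 187 kN.
Bearing: edge l_c = 26, r_n = 205.3 kN; interior l_c = 42, r_n = 252.7 kN; R_n = 205.3 + 4·252.7 = 1216 kN → 608 kN.
Block shear: A_gv = 3850, A_nv = 2590, A_nt = 350 mm²; R_n = min(0.6F_uA_nv, 0.6F_yA_gv) + U_bs·F_u·A_nt = 894.9 kN → 447 kN.
Bolt shear governs: 187 kN.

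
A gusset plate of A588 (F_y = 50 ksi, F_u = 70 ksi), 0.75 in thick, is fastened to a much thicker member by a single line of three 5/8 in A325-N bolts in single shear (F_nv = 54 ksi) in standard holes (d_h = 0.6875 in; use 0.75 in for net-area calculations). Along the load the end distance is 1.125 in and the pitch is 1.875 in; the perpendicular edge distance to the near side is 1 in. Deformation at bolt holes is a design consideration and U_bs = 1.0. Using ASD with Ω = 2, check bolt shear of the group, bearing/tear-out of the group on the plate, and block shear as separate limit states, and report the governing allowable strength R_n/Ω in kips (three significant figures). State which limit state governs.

24.9 kips (bolt shear governs)

Bolt shear: A_b = π·0.625²/4 = 0.3068 in²; R_n = 54 × 0.3068 × 3 × 1 = 49.7 kips → 49.7 / 2 = 24.9 kips.
Bearing: edge l_c = 0.7812, r_n = 49.22 kips; interior l_c = 1.188, r_n = 74.81 kips; R_n = 49.22 + 2·74.81 = 198.8 kips → 99.4 kips.
Block shear: A_gv = 3.656, A_nv = 2.25, A_nt = 0.4688 in²; R_n = min(0.6F_uA_nv, 0.6F_yA_gv) + U_bs·F_u·A_nt = 127.3 kips → 63.7 kips.
Bolt shear governs: 24.9 kips.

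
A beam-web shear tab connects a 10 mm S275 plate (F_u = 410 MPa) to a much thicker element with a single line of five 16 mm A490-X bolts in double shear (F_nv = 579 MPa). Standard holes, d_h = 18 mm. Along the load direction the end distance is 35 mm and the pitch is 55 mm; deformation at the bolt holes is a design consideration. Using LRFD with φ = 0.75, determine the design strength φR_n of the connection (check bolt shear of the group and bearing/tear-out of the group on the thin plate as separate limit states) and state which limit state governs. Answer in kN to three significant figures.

Bolt shear: A_b = π·16²/4 = 201.1 mm²; R_n = 579 × 201.1 × 5 × 2 / 1000 = 1164 kN → 0.75 × 1164 = 873 kN.
Bearing (1.2 l_c t F_u ≤ 2.4 d t F_u): upper limit = 2.4·16·10·410 / 1000 = 157.4 kN.
  Edge l_c = 35 − 18/2 = 26 → r_n = 127.9 kN; interior l_c = 55 − 18 = 37 → r_n = 157.4 kN.
  R_n,bearing = 1·127.9 + 4·157.4 = 757.7 kN → 0.75 × 757.7 = 568 kN.
Bearing governs: 568 kN.

568 kN (bearing governs)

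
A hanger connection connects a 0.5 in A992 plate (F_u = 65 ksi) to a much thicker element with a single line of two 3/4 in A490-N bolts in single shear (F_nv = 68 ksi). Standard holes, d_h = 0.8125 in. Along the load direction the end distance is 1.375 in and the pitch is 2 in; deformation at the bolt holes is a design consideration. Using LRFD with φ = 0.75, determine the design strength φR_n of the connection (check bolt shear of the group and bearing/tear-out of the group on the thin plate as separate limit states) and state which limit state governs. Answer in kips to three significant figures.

Bolt shear: A_b = π·0.75²/4 = 0.4418 in²; R_n = 68 × 0.4418 × 2 × 1 = 60.08 kips → 0.75 × 60.08 = 45.1 kips.
Bearing (1.2 l_c t F_u ≤ 2.4 d t F_u): upper limit = 2.4·0.75·0.5·65 = 58.5 kips.
  Edge l_c = 1.375 − 0.8125/2 = 0.9688 → r_n = 37.78 kips; interior l_c = 2 − 0.8125 = 1.188 → r_n = 46.31 kips.
  R_n,bearing = 1·37.78 + 1·46.31 = 84.09 kips → 0.75 × 84.09 = 63.1 kips.
Bolt shear governs: 45.1 kips.

45.1 kips (bolt shear governs)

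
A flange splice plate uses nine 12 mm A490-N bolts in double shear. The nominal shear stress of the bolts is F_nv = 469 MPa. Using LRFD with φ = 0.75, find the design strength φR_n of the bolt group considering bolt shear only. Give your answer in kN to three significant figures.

716 kN

A_b = π × 12² / 4 = 113.1 mm².
R_n = F_nv · A_b · n · n_s = 469 × 113.1 × 9 × 2 / 1000 = 954.8 kN.
Design strength φR_n = 0.75 × 954.8 = 716 kN.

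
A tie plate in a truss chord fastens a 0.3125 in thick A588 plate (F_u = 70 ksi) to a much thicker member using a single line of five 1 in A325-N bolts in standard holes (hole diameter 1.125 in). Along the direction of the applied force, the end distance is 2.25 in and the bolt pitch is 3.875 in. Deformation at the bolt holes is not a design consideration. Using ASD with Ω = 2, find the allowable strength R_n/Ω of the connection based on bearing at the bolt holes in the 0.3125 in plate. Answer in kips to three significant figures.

159 kips

Per bolt r_n = 1.5 l_c t F_u ≤ 3.0 d t F_u; upper limit = 3.0 × 1 × 0.3125 × 70 = 65.62 kips.
Edge bolt: l_c = 2.25 − 1.125/2 = 1.688 in → 1.5 × 1.688 × 0.3125 × 70 = 55.37 → r_n = 55.37 kips.
Interior bolts: l_c = 3.875 − 1.125 = 2.75 in → 1.5 × 2.75 × 0.3125 × 70 = 90.23 → r_n = 65.62 kips.
R_n = 1 × 55.37 + 4 × 65.62 = 317.9 kips.
Allowable strength R_n/Ω = 317.9 / 2 = 159 kips.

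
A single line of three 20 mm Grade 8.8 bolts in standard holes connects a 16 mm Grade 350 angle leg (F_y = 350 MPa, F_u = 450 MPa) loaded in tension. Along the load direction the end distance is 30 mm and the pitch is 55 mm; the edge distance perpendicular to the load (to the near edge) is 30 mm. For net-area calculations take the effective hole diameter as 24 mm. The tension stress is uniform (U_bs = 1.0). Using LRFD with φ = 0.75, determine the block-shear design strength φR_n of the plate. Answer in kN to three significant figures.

356 kN

Shear plane L_v = 30 + 2·55 = 140 mm; A_gv = 140 × 16 = 2240 mm².
A_nv = (140 − 2.5·24) × 16 = 1280 mm².
A_nt = (30 − 0.5·24) × 16 = 288 mm².
0.6 F_u A_nv = 345.6 kN; 0.6 F_y A_gv = 470.4 kN → shear rupture governs the shear term.
R_n = 345.6 + 1.0 × 450 × 288 / 1000 = 475.2 kN.
Design strength φR_n = 0.75 × 475.2 = 356 kN.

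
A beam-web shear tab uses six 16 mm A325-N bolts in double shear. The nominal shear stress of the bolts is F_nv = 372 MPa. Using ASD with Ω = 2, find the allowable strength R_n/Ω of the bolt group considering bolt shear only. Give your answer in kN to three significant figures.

449 kN

A_b = π × 16² / 4 = 201.1 mm².
R_n = F_nv · A_b · n · n_s = 372 × 201.1 × 6 × 2 / 1000 = 897.5 kN.
Allowable strength R_n/Ω = 897.5 / 2 = 449 kN.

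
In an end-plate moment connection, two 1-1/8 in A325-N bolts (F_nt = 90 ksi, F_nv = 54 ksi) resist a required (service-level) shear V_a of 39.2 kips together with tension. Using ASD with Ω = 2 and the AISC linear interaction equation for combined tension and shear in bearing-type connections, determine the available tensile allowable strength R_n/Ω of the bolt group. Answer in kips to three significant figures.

A_b = π·1.125²/4 = 0.994 in²; f_rv = 39.2 / (2 × 0.994) = 19.72 ksi.
F'_nt = 1.3 F_nt − (Ω F_nt / F_nv) f_rv = 1.3·90 − (2·90/54)·19.72 = 51.27 ksi, capped at F_nt → F'_nt = 51.27 ksi.
R_n = F'_nt · A_b · n = 51.27 × 0.994 × 2 = 101.9 kips.
Allowable strength R_n/Ω = 101.9 / 2 = 51 kips.

51 kips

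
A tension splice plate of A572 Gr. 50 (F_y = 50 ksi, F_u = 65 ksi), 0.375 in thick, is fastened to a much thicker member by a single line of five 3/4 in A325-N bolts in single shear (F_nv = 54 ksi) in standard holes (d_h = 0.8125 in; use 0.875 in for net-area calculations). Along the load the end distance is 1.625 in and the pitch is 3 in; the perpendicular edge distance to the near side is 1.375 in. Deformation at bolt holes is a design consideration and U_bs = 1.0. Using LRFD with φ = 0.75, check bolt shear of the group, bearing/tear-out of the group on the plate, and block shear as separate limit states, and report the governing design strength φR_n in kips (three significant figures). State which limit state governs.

89.5 kips (bolt shear governs)

Bolt shear: A_b = π·0.75²/4 = 0.4418 in²; R_n = 54 × 0.4418 × 5 × 1 = 119.3 kips → 0.75 × 119.3 = 89.5 kips.
Bearing: edge l_c = 1.219, r_n = 35.65 kips; interior l_c = 2.188, r_n = 43.87 kips; R_n = 35.65 + 4·43.87 = 211.1 kips → 158 kips.
Block shear: A_gv = 5.109, A_nv = 3.633, A_nt = 0.3516 in²; R_n = min(0.6F_uA_nv, 0.6F_yA_gv) + U_bs·F_u·A_nt = 164.5 kips → 123 kips.
Bolt shear governs: 89.5 kips.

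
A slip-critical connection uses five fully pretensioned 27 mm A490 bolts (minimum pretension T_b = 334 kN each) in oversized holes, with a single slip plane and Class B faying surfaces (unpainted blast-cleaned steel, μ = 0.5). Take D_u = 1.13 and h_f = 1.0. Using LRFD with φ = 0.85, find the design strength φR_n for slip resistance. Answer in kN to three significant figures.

802 kN

R_n = μ · D_u · h_f · T_b · n_s · n_b = 0.5 × 1.13 × 1.0 × 334 × 1 × 5 = 943.5 kN.
Design strength φR_n = 0.85 × 943.5 = 802 kN.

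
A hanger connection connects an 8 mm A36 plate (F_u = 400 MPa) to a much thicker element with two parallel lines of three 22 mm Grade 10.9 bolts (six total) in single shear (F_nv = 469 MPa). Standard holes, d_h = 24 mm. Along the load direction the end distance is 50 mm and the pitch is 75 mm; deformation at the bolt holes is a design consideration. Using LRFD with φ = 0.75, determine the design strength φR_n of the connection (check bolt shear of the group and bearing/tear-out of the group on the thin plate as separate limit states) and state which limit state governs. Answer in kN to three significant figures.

Bolt shear: A_b = π·22²/4 = 380.1 mm²; R_n = 469 × 380.1 × 6 × 1 / 1000 = 1070 kN → 0.75 × 1070 = 802 kN.
Bearing (1.2 l_c t F_u ≤ 2.4 d t F_u): upper limit = 2.4·22·8·400 / 1000 = 169 kN.
  Edge l_c = 50 − 24/2 = 38 → r_n = 145.9 kN; interior l_c = 75 − 24 = 51 → r_n = 169 kN.
  R_n,bearing = 2·145.9 + 4·169 = 967.7 kN → 0.75 × 967.7 = 726 kN.
Bearing governs: 726 kN.

726 kN (bearing governs)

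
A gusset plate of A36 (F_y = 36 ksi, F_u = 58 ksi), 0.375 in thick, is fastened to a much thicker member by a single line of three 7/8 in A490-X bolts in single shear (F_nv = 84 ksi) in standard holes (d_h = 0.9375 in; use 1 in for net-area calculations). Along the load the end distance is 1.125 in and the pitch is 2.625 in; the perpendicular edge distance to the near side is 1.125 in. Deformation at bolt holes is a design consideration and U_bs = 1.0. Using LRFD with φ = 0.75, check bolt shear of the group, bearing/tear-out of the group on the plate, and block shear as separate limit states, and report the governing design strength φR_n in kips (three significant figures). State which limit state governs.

48.1 kips (block shear governs)

Bolt shear: A_b = π·0.875²/4 = 0.6013 in²; R_n = 84 × 0.6013 × 3 × 1 = 151.5 kips → 0.75 × 151.5 = 114 kips.
Bearing: edge l_c = 0.6562, r_n = 17.13 kips; interior l_c = 1.688, r_n = 44.04 kips; R_n = 17.13 + 2·44.04 = 105.2 kips → 78.9 kips.
Block shear: A_gv = 2.391, A_nv = 1.453, A_nt = 0.2344 in²; R_n = min(0.6F_uA_nv, 0.6F_yA_gv) + U_bs·F_u·A_nt = 64.16 kips → 48.1 kips.
Block shear governs: 48.1 kips.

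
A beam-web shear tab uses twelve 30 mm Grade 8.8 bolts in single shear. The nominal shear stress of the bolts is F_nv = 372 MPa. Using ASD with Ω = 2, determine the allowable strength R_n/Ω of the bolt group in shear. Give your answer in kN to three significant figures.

A_b = π × 30² / 4 = 706.9 mm².
R_n = F_nv · A_b · n · n_s = 372 × 706.9 × 12 × 1 / 1000 = 3155 kN.
Allowable strength R_n/Ω = 3155 / 2 = 1580 kN.

1580 kN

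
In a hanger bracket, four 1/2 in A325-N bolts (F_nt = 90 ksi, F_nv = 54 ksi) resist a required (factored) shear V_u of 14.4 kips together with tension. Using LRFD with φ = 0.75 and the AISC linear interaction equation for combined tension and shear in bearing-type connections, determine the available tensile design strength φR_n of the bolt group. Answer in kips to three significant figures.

A_b = π·0.5²/4 = 0.1963 in²; f_rv = 14.4 / (4 × 0.1963) = 18.33 ksi.
F'_nt = 1.3 F_nt − (F_nt / φF_nv) f_rv = 1.3·90 − (90/(0.75·54))·18.33 = 76.26 ksi, capped at F_nt → F'_nt = 76.26 ksi.
R_n = F'_nt · A_b · n = 76.26 × 0.1963 × 4 = 59.89 kips.
Design strength φR_n = 0.75 × 59.89 = 44.9 kips.

44.9 kips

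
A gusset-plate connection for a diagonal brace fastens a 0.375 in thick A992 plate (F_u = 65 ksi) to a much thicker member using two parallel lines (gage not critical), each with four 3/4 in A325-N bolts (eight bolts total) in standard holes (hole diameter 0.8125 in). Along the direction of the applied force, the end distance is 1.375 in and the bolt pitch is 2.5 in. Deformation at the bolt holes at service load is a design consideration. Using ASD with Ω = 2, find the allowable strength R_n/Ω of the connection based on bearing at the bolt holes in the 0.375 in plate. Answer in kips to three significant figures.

160 kips

Per bolt r_n = 1.2 l_c t F_u ≤ 2.4 d t F_u; upper limit = 2.4 × 0.75 × 0.375 × 65 = 43.87 kips.
Edge bolt: l_c = 1.375 − 0.8125/2 = 0.9688 in → 1.2 × 0.9688 × 0.375 × 65 = 28.34 → r_n = 28.34 kips.
Interior bolts: l_c = 2.5 − 0.8125 = 1.688 in → 1.2 × 1.688 × 0.375 × 65 = 49.36 → r_n = 43.87 kips.
R_n = 2 × 28.34 + 6 × 43.87 = 319.9 kips.
Allowable strength R_n/Ω = 319.9 / 2 = 160 kips.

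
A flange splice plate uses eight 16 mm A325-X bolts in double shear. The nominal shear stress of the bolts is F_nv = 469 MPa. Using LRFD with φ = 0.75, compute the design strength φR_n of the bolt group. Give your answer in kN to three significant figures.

A_b = π × 16² / 4 = 201.1 mm².
R_n = F_nv · A_b · n · n_s = 469 × 201.1 × 8 × 2 / 1000 = 1509 kN.
Design strength φR_n = 0.75 × 1509 = 1130 kN.

1130 kN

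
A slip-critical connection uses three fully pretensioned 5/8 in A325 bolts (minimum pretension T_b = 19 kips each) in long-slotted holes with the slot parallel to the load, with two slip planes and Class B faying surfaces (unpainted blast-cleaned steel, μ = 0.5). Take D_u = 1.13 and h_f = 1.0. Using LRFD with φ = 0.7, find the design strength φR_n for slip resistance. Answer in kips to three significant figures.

45.1 kips

R_n = μ · D_u · h_f · T_b · n_s · n_b = 0.5 × 1.13 × 1.0 × 19 × 2 × 3 = 64.41 kips.
Design strength φR_n = 0.7 × 64.41 = 45.1 kips.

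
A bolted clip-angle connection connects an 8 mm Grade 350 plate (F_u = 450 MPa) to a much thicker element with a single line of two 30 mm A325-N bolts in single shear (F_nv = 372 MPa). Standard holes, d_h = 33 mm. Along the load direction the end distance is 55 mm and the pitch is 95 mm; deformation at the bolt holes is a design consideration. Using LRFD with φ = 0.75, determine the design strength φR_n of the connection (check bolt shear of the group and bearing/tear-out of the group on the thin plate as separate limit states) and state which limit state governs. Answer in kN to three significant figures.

Bolt shear: A_b = π·30²/4 = 706.9 mm²; R_n = 372 × 706.9 × 2 × 1 / 1000 = 525.9 kN → 0.75 × 525.9 = 394 kN.
Bearing (1.2 l_c t F_u ≤ 2.4 d t F_u): upper limit = 2.4·30·8·450 / 1000 = 259.2 kN.
  Edge l_c = 55 − 33/2 = 38.5 → r_n = 166.3 kN; interior l_c = 95 − 33 = 62 → r_n = 259.2 kN.
  R_n,bearing = 1·166.3 + 1·259.2 = 425.5 kN → 0.75 × 425.5 = 319 kN.
Bearing governs: 319 kN.

319 kN (bearing governs)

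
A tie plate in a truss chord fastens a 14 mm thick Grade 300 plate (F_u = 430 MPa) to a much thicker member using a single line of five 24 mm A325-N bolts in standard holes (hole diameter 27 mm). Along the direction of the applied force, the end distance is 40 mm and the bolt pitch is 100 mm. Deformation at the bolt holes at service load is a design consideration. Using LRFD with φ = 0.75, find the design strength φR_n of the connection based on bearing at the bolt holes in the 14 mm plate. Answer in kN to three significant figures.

Per bolt r_n = 1.2 l_c t F_u ≤ 2.4 d t F_u; upper limit = 2.4 × 24 × 14 × 430 / 1000 = 346.8 kN.
Edge bolt: l_c = 40 − 27/2 = 26.5 mm → 1.2 × 26.5 × 14 × 430 / 1000 = 191.4 → r_n = 191.4 kN.
Interior bolts: l_c = 100 − 27 = 73 mm → 1.2 × 73 × 14 × 430 / 1000 = 527.4 → r_n = 346.8 kN.
R_n = 1 × 191.4 + 4 × 346.8 = 1578 kN.
Design strength φR_n = 0.75 × 1578 = 1180 kN.

1180 kN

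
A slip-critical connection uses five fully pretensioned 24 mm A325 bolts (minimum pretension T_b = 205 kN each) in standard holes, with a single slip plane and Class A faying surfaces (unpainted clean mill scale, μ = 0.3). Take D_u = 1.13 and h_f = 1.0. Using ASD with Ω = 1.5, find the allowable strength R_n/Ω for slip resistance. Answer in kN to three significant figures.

232 kN

R_n = μ · D_u · h_f · T_b · n_s · n_b = 0.3 × 1.13 × 1.0 × 205 × 1 × 5 = 347.5 kN.
Allowable strength R_n/Ω = 347.5 / 1.5 = 232 kN.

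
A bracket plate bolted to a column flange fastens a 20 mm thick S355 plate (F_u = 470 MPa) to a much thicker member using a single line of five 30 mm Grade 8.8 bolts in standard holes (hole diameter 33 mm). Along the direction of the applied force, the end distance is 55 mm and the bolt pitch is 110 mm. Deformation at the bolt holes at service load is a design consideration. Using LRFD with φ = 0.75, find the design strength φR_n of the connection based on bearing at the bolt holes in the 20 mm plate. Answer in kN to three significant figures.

Per bolt r_n = 1.2 l_c t F_u ≤ 2.4 d t F_u; upper limit = 2.4 × 30 × 20 × 470 / 1000 = 676.8 kN.
Edge bolt: l_c = 55 − 33/2 = 38.5 mm → 1.2 × 38.5 × 20 × 470 / 1000 = 434.3 → r_n = 434.3 kN.
Interior bolts: l_c = 110 − 33 = 77 mm → 1.2 × 77 × 20 × 470 / 1000 = 868.6 → r_n = 676.8 kN.
R_n = 1 × 434.3 + 4 × 676.8 = 3141 kN.
Design strength φR_n = 0.75 × 3141 = 2360 kN.

2360 kN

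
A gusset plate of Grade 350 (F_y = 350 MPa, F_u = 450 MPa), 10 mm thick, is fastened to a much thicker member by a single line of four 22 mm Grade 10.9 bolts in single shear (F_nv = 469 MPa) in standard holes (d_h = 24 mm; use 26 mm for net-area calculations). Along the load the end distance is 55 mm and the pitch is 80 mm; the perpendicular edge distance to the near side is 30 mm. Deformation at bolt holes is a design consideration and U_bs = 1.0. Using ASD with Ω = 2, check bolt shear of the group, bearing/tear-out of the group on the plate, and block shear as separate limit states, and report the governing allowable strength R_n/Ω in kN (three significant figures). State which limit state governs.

314 kN (block shear governs)

Bolt shear: A_b = π·22²/4 = 380.1 mm²; R_n = 469 × 380.1 × 4 × 1 / 1000 = 713.1 kN → 713.1 / 2 = 357 kN.
Bearing: edge l_c = 43, r_n = 232.2 kN; interior l_c = 56, r_n = 237.6 kN; R_n = 232.2 + 3·237.6 = 945 kN → 472 kN.
Block shear: A_gv = 2950, A_nv = 2040, A_nt = 170 mm²; R_n = min(0.6F_uA_nv, 0.6F_yA_gv) + U_bs·F_u·A_nt = 627.3 kN → 314 kN.
Block shear governs: 314 kN.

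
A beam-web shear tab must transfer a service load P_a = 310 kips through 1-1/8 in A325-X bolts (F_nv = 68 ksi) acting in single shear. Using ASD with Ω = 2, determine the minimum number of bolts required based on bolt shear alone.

A_b = π·1.125²/4 = 0.994 in².
Per-bolt allowable strength R_n/Ω = 68 × 0.994 × 1 / 2 = 33.8 kips.
n ≥ 310 / 33.8 = 9.173 → use 10 bolts.

10 bolts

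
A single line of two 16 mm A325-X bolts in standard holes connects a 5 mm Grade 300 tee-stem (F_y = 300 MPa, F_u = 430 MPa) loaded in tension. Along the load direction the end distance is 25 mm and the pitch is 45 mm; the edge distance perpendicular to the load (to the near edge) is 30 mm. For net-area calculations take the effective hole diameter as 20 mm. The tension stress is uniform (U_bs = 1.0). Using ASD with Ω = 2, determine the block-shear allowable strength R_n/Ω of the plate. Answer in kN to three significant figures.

47.3 kN

Shear plane L_v = 25 + 1·45 = 70 mm; A_gv = 70 × 5 = 350 mm².
A_nv = (70 − 1.5·20) × 5 = 200 mm².
A_nt = (30 − 0.5·20) × 5 = 100 mm².
0.6 F_u A_nv = 51.6 kN; 0.6 F_y A_gv = 63 kN → shear rupture governs the shear term.
R_n = 51.6 + 1.0 × 430 × 100 / 1000 = 94.6 kN.
Allowable strength R_n/Ω = 94.6 / 2 = 47.3 kN.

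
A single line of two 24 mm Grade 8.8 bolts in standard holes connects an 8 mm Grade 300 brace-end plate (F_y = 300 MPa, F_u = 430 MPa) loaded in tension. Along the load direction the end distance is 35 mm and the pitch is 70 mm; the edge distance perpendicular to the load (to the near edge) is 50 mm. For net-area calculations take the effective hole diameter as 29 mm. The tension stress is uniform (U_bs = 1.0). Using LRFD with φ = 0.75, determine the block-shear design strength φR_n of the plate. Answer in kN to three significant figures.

Shear plane L_v = 35 + 1·70 = 105 mm; A_gv = 105 × 8 = 840 mm².
A_nv = (105 − 1.5·29) × 8 = 492 mm².
A_nt = (50 − 0.5·29) × 8 = 284 mm².
0.6 F_u A_nv = 126.9 kN; 0.6 F_y A_gv = 151.2 kN → shear rupture governs the shear term.
R_n = 126.9 + 1.0 × 430 × 284 / 1000 = 249.1 kN.
Design strength φR_n = 0.75 × 249.1 = 187 kN.

187 kN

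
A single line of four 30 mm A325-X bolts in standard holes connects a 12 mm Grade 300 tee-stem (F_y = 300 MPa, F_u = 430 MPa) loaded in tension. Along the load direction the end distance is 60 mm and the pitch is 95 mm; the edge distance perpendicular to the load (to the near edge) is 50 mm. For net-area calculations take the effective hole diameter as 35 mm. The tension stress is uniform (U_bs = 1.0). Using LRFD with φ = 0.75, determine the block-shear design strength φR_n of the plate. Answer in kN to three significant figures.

Shear plane L_v = 60 + 3·95 = 345 mm; A_gv = 345 × 12 = 4140 mm².
A_nv = (345 − 3.5·35) × 12 = 2670 mm².
A_nt = (50 − 0.5·35) × 12 = 390 mm².
0.6 F_u A_nv = 688.9 kN; 0.6 F_y A_gv = 745.2 kN → shear rupture governs the shear term.
R_n = 688.9 + 1.0 × 430 × 390 / 1000 = 856.6 kN.
Design strength φR_n = 0.75 × 856.6 = 642 kN.

642 kN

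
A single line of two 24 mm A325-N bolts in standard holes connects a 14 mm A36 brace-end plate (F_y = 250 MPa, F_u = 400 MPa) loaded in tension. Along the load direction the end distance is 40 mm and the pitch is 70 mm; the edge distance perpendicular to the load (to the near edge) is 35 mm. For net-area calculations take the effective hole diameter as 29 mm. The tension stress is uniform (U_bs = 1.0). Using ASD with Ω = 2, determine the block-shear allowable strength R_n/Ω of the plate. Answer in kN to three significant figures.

Shear plane L_v = 40 + 1·70 = 110 mm; A_gv = 110 × 14 = 1540 mm².
A_nv = (110 − 1.5·29) × 14 = 931 mm².
A_nt = (35 − 0.5·29) × 14 = 287 mm².
0.6 F_u A_nv = 223.4 kN; 0.6 F_y A_gv = 231 kN → shear rupture governs the shear term.
R_n = 223.4 + 1.0 × 400 × 287 / 1000 = 338.2 kN.
Allowable strength R_n/Ω = 338.2 / 2 = 169 kN.

169 kN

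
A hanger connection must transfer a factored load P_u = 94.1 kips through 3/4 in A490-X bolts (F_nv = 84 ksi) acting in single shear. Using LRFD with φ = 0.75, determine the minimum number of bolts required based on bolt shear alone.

4 bolts

A_b = π·0.75²/4 = 0.4418 in².
Per-bolt design strength φR_n = 0.75 × 84 × 0.4418 × 1 = 27.83 kips.
n ≥ 94.1 / 27.83 = 3.381 → use 4 bolts.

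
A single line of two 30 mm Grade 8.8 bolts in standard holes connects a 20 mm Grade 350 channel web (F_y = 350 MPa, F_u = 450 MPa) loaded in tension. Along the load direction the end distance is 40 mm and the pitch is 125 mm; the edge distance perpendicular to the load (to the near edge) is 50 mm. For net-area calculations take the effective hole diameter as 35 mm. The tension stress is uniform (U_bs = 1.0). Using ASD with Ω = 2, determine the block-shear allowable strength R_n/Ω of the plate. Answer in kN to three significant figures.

Shear plane L_v = 40 + 1·125 = 165 mm; A_gv = 165 × 20 = 3300 mm².
A_nv = (165 − 1.5·35) × 20 = 2250 mm².
A_nt = (50 − 0.5·35) × 20 = 650 mm².
0.6 F_u A_nv = 607.5 kN; 0.6 F_y A_gv = 693 kN → shear rupture governs the shear term.
R_n = 607.5 + 1.0 × 450 × 650 / 1000 = 900 kN.
Allowable strength R_n/Ω = 900 / 2 = 450 kN.

450 kN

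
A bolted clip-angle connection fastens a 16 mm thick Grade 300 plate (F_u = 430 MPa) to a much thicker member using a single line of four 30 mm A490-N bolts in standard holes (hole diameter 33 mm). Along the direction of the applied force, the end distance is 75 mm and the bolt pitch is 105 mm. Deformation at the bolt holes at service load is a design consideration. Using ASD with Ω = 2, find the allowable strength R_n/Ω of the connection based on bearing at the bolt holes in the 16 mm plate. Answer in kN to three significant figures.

985 kN

Per bolt r_n = 1.2 l_c t F_u ≤ 2.4 d t F_u; upper limit = 2.4 × 30 × 16 × 430 / 1000 = 495.4 kN.
Edge bolt: l_c = 75 − 33/2 = 58.5 mm → 1.2 × 58.5 × 16 × 430 / 1000 = 483 → r_n = 483 kN.
Interior bolts: l_c = 105 − 33 = 72 mm → 1.2 × 72 × 16 × 430 / 1000 = 594.4 → r_n = 495.4 kN.
R_n = 1 × 483 + 3 × 495.4 = 1969 kN.
Allowable strength R_n/Ω = 1969 / 2 = 985 kN.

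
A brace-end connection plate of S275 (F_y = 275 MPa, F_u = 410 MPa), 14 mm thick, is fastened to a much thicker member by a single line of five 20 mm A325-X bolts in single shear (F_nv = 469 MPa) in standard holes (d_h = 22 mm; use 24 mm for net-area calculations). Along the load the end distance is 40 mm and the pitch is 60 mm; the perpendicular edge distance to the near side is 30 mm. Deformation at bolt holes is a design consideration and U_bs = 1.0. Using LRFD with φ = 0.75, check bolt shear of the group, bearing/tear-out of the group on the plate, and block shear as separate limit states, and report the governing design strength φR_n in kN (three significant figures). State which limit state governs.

Bolt shear: A_b = π·20²/4 = 314.2 mm²; R_n = 469 × 314.2 × 5 × 1 / 1000 = 736.7 kN → 0.75 × 736.7 = 553 kN.
Bearing: edge l_c = 29, r_n = 199.8 kN; interior l_c = 38, r_n = 261.7 kN; R_n = 199.8 + 4·261.7 = 1247 kN → 935 kN.
Block shear: A_gv = 3920, A_nv = 2408, A_nt = 252 mm²; R_n = min(0.6F_uA_nv, 0.6F_yA_gv) + U_bs·F_u·A_nt = 695.7 kN → 522 kN.
Block shear governs: 522 kN.

522 kN (block shear governs)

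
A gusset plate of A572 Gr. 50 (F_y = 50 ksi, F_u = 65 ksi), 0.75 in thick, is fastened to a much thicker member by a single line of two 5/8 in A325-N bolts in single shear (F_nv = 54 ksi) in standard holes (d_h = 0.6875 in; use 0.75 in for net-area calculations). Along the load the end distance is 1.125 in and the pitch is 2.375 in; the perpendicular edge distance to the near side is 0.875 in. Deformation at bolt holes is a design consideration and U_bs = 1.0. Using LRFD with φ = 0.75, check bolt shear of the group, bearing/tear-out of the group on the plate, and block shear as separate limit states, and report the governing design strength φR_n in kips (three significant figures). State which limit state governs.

24.9 kips (bolt shear governs)

Bolt shear: A_b = π·0.625²/4 = 0.3068 in²; R_n = 54 × 0.3068 × 2 × 1 = 33.13 kips → 0.75 × 33.13 = 24.9 kips.
Bearing: edge l_c = 0.7812, r_n = 45.7 kips; interior l_c = 1.688, r_n = 73.12 kips; R_n = 45.7 + 1·73.12 = 118.8 kips → 89.1 kips.
Block shear: A_gv = 2.625, A_nv = 1.781, A_nt = 0.375 in²; R_n = min(0.6F_uA_nv, 0.6F_yA_gv) + U_bs·F_u·A_nt = 93.84 kips → 70.4 kips.
Bolt shear governs: 24.9 kips.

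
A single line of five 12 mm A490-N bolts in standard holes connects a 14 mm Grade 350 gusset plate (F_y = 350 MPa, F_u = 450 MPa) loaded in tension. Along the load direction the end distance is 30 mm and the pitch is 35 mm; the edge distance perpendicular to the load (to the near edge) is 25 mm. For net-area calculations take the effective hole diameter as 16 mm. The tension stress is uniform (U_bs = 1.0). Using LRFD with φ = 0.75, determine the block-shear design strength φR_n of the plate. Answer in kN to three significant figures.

Shear plane L_v = 30 + 4·35 = 170 mm; A_gv = 170 × 14 = 2380 mm².
A_nv = (170 − 4.5·16) × 14 = 1372 mm².
A_nt = (25 − 0.5·16) × 14 = 238 mm².
0.6 F_u A_nv = 370.4 kN; 0.6 F_y A_gv = 499.8 kN → shear rupture governs the shear term.
R_n = 370.4 + 1.0 × 450 × 238 / 1000 = 477.5 kN.
Design strength φR_n = 0.75 × 477.5 = 358 kN.

358 kN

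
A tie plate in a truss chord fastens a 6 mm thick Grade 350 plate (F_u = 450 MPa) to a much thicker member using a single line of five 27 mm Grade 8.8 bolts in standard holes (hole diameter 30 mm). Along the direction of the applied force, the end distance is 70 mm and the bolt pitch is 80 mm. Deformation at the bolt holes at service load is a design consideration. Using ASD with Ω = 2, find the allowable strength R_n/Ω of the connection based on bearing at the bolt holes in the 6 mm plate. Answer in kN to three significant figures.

411 kN

Per bolt r_n = 1.2 l_c t F_u ≤ 2.4 d t F_u; upper limit = 2.4 × 27 × 6 × 450 / 1000 = 175 kN.
Edge bolt: l_c = 70 − 30/2 = 55 mm → 1.2 × 55 × 6 × 450 / 1000 = 178.2 → r_n = 175 kN.
Interior bolts: l_c = 80 − 30 = 50 mm → 1.2 × 50 × 6 × 450 / 1000 = 162 → r_n = 162 kN.
R_n = 1 × 175 + 4 × 162 = 823 kN.
Allowable strength R_n/Ω = 823 / 2 = 411 kN.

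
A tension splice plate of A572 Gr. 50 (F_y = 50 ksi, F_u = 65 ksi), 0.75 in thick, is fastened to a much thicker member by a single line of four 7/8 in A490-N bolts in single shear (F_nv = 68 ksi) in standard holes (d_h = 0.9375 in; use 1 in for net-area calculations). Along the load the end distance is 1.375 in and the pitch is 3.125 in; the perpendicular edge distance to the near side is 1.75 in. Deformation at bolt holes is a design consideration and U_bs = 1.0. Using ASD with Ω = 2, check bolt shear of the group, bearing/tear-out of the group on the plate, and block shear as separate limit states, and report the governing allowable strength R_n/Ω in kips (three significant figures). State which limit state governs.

81.8 kips (bolt shear governs)

Bolt shear: A_b = π·0.875²/4 = 0.6013 in²; R_n = 68 × 0.6013 × 4 × 1 = 163.6 kips → 163.6 / 2 = 81.8 kips.
Bearing: edge l_c = 0.9062, r_n = 53.02 kips; interior l_c = 2.188, r_n = 102.4 kips; R_n = 53.02 + 3·102.4 = 360.1 kips → 180 kips.
Block shear: A_gv = 8.062, A_nv = 5.438, A_nt = 0.9375 in²; R_n = min(0.6F_uA_nv, 0.6F_yA_gv) + U_bs·F_u·A_nt = 273 kips → 136 kips.
Bolt shear governs: 81.8 kips.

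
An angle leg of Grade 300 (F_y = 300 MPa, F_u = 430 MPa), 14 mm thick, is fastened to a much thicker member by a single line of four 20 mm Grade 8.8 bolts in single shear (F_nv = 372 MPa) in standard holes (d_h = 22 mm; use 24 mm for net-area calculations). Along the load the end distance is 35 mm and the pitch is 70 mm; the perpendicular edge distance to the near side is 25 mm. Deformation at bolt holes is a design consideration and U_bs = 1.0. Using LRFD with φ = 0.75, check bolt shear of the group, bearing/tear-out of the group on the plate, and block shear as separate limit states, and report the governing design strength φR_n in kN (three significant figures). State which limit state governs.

Bolt shear: A_b = π·20²/4 = 314.2 mm²; R_n = 372 × 314.2 × 4 × 1 / 1000 = 467.5 kN → 0.75 × 467.5 = 351 kN.
Bearing: edge l_c = 24, r_n = 173.4 kN; interior l_c = 48, r_n = 289 kN; R_n = 173.4 + 3·289 = 1040 kN → 780 kN.
Block shear: A_gv = 3430, A_nv = 2254, A_nt = 182 mm²; R_n = min(0.6F_uA_nv, 0.6F_yA_gv) + U_bs·F_u·A_nt = 659.8 kN → 495 kN.
Bolt shear governs: 351 kN.

351 kN (bolt shear governs)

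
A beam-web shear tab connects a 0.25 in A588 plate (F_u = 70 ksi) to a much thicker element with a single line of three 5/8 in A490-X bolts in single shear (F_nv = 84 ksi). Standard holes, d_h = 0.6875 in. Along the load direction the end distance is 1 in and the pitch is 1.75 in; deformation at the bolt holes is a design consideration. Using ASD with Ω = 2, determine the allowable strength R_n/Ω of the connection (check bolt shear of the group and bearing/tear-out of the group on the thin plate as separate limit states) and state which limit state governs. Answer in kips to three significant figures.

29.2 kips (bearing governs)

Bolt shear: A_b = π·0.625²/4 = 0.3068 in²; R_n = 84 × 0.3068 × 3 × 1 = 77.31 kips → 77.31 / 2 = 38.7 kips.
Bearing (1.2 l_c t F_u ≤ 2.4 d t F_u): upper limit = 2.4·0.625·0.25·70 = 26.25 kips.
  Edge l_c = 1 − 0.6875/2 = 0.6562 → r_n = 13.78 kips; interior l_c = 1.75 − 0.6875 = 1.062 → r_n = 22.31 kips.
  R_n,bearing = 1·13.78 + 2·22.31 = 58.41 kips → 58.41 / 2 = 29.2 kips.
Bearing governs: 29.2 kips.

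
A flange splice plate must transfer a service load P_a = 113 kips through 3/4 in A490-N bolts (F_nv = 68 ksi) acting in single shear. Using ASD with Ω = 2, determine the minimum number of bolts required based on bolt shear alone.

A_b = π·0.75²/4 = 0.4418 in².
Per-bolt allowable strength R_n/Ω = 68 × 0.4418 × 1 / 2 = 15.02 kips.
n ≥ 113 / 15.02 = 7.523 → use 8 bolts.

8 bolts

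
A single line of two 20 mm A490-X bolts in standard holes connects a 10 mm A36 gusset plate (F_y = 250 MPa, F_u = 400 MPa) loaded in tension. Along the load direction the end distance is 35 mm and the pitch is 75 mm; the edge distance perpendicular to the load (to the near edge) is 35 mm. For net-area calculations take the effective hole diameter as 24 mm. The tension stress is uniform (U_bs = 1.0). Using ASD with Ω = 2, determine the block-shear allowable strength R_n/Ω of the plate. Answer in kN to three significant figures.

Shear plane L_v = 35 + 1·75 = 110 mm; A_gv = 110 × 10 = 1100 mm².
A_nv = (110 − 1.5·24) × 10 = 740 mm².
A_nt = (35 − 0.5·24) × 10 = 230 mm².
0.6 F_u A_nv = 177.6 kN; 0.6 F_y A_gv = 165 kN → shear yielding governs the shear term.
R_n = 165 + 1.0 × 400 × 230 / 1000 = 257 kN.
Allowable strength R_n/Ω = 257 / 2 = 128 kN.

128 kN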